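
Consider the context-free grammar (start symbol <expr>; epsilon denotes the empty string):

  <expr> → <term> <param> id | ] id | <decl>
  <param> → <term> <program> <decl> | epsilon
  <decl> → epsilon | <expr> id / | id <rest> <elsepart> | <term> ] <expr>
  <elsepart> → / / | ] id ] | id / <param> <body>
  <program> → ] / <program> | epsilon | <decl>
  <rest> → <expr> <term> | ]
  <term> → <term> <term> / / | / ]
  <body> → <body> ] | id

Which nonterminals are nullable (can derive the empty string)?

{ <decl>, <expr>, <param>, <program> }

Directly nullable (have an epsilon-production): <param>, <decl>, <program>.
<expr> → <decl> with every symbol nullable, so <expr> is nullable.
No other nonterminal has a production whose RHS symbols are all nullable.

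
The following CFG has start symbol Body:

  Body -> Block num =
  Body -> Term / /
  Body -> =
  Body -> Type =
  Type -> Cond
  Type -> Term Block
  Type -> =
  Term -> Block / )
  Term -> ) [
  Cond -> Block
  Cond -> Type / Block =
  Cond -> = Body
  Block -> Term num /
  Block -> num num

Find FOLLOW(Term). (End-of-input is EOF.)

{ ), /, num }

In Body -> Term / /: add FIRST(/ /) = { / }.
In Type -> Term Block: add FIRST(Block) = { ), num }.
In Block -> Term num /: add FIRST(num /) = { num }.
Union: FOLLOW(Term) = { ), /, num }.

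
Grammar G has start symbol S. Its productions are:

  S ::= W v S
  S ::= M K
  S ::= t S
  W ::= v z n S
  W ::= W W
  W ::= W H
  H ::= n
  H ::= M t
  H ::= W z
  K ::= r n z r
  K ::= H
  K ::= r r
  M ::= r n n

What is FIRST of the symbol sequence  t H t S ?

t is a terminal; add {t} and stop.

{ t }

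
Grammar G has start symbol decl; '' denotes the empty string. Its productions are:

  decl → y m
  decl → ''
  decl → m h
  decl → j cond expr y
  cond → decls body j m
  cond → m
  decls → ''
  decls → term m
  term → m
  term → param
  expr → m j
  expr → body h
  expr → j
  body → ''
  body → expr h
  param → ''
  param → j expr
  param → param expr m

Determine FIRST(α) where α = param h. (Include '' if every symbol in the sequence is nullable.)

{ h, j, m }

Add FIRST(param)\{''} = { h, j, m }; param is nullable, continue.
h is a terminal; add {h} and stop.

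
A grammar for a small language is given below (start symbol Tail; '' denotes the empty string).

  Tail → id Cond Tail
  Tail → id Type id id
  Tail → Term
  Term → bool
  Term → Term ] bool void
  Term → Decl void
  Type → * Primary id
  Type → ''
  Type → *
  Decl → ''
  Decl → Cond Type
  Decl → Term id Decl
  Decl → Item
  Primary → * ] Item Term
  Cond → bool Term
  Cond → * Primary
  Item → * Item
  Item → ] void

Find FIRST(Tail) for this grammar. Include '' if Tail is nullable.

{ *, ], bool, id, void }

Tail → id Cond Tail contributes {id}.
Tail → id Type id id contributes {id}.
From Tail → Term: add FIRST(Term) = { *, ], bool, void }.
Union: FIRST(Tail) = { *, ], bool, id, void }.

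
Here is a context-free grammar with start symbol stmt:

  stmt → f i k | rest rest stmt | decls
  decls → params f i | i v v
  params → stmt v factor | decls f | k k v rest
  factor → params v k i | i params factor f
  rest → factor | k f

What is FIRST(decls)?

From decls → params f i: add FIRST(params) = { f, i, k }.
decls → i v v contributes {i}.
Union: FIRST(decls) = { f, i, k }.

{ f, i, k }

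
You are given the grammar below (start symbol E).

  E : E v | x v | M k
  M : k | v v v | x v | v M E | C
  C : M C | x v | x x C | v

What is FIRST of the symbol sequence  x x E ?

{ x }

x is a terminal; add {x} and stop.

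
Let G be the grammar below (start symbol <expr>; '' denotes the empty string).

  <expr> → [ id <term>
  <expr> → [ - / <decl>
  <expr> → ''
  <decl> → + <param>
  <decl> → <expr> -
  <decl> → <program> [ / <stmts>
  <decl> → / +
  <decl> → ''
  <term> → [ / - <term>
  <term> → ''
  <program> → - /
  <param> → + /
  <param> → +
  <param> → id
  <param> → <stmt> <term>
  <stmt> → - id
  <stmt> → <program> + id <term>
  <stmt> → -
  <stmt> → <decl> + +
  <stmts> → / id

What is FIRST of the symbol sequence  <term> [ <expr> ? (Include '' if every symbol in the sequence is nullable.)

{ [ }

Add FIRST(<term>)\{''} = { [ }; <term> is nullable, continue.
[ is a terminal; add {[} and stop.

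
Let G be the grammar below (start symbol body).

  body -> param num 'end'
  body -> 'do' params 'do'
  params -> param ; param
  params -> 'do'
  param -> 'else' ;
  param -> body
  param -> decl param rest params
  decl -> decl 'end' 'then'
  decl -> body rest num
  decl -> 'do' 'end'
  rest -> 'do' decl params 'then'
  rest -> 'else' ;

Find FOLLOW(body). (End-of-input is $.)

body is the start symbol, so $ ∈ FOLLOW(body).
In param -> body: body is at the end, add FOLLOW(param) = { 'do', 'else', 'then', ;, num }.
In decl -> body rest num: add FIRST(rest num) = { 'do', 'else' }.
Union: FOLLOW(body) = { $, 'do', 'else', 'then', ;, num }.

{ $, 'do', 'else', 'then', ;, num }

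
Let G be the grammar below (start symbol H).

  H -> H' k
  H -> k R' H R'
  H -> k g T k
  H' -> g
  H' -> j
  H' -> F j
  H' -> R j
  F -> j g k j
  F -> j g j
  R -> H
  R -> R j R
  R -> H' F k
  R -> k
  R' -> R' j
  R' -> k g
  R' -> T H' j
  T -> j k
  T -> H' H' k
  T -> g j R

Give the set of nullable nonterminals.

{ } (none)

No nonterminal has an empty production or an RHS whose symbols are all nullable.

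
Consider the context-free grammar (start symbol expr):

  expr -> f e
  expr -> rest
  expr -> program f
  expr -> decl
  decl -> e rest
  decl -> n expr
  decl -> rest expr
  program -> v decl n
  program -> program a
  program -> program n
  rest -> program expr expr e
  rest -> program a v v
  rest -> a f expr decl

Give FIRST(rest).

{ a, v }

From rest -> program expr expr e: add FIRST(program) = { v }.
From rest -> program a v v: add FIRST(program) = { v }.
rest -> a f expr decl contributes {a}.
Union: FIRST(rest) = { a, v }.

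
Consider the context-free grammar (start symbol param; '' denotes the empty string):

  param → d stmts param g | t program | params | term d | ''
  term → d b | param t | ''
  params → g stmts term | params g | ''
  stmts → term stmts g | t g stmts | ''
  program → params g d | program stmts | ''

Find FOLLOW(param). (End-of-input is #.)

param is the start symbol, so # ∈ FOLLOW(param).
In param → d stmts param g: add FIRST(g) = { g }.
In term → param t: add FIRST(t) = { t }.
Union: FOLLOW(param) = { #, g, t }.

{ #, g, t }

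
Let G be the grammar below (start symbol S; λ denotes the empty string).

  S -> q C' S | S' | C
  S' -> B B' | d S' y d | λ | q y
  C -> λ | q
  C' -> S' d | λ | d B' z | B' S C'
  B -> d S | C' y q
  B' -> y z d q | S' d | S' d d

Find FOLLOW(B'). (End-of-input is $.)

In S' -> B B': B' is at the end, add FOLLOW(S') = { $, d, q, y }.
In C' -> d B' z: add FIRST(z) = { z }.
In C' -> B' S C': add FIRST(S C')\{λ} = { d, q, y }.
  Since S C' is nullable, also add FOLLOW(C') = { $, d, q, y }.
Union: FOLLOW(B') = { $, d, q, y, z }.

{ $, d, q, y, z }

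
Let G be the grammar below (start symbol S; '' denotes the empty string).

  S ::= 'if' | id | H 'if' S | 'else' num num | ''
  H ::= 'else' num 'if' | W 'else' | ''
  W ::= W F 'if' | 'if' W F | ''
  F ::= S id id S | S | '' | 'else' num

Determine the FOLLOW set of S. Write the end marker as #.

S is the start symbol, so # ∈ FOLLOW(S).
In S ::= H 'if' S: S is at the end, add FOLLOW(S) = { #, 'else', 'if', id }.
In F ::= S id id S: add FIRST(id id S) = { id }.
In F ::= S id id S: S is at the end, add FOLLOW(F) = { 'else', 'if', id }.
In F ::= S: S is at the end, add FOLLOW(F) = { 'else', 'if', id }.
Union: FOLLOW(S) = { #, 'else', 'if', id }.

{ #, 'else', 'if', id }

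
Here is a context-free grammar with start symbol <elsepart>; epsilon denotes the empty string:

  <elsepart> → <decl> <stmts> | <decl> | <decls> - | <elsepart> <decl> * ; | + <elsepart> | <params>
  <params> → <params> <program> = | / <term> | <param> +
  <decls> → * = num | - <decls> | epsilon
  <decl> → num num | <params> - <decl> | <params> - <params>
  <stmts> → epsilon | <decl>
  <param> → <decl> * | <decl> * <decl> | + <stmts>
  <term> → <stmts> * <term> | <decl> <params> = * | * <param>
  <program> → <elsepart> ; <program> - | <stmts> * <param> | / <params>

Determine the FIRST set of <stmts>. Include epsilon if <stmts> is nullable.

{ +, /, num, epsilon }

<stmts> → epsilon contributes epsilon.
From <stmts> → <decl>: add FIRST(<decl>) = { +, /, num }.
Union: FIRST(<stmts>) = { +, /, num, epsilon }.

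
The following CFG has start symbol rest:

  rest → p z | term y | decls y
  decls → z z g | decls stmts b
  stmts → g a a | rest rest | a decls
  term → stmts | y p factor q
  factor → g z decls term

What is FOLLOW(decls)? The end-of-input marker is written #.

In rest → decls y: add FIRST(y) = { y }.
In decls → decls stmts b: add FIRST(stmts b) = { a, g, p, y, z }.
In stmts → a decls: decls is at the end, add FOLLOW(stmts) = { b, q, y }.
In factor → g z decls term: add FIRST(term) = { a, g, p, y, z }.
Union: FOLLOW(decls) = { a, b, g, p, q, y, z }.

{ a, b, g, p, q, y, z }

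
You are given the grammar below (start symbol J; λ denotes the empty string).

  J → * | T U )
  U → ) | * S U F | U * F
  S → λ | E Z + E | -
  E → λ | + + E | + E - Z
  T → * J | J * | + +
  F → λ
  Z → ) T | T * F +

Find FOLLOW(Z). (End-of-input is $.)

In S → E Z + E: add FIRST(+ E) = { + }.
In E → + E - Z: Z is at the end, add FOLLOW(E) = { ), *, +, - }.
Union: FOLLOW(Z) = { ), *, +, - }.

{ ), *, +, - }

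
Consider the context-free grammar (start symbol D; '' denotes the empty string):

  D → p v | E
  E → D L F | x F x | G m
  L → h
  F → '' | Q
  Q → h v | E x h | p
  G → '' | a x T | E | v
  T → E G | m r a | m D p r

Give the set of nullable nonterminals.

{ F, G }

Directly nullable (have an ''-production): F, G.
No other nonterminal has a production whose RHS symbols are all nullable.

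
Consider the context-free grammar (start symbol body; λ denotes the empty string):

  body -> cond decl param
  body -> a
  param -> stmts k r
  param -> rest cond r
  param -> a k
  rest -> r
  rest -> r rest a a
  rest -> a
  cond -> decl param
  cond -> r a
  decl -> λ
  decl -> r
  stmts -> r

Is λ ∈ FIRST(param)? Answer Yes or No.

No

Nullable nonterminals: decl.
No production of param has an RHS whose symbols are all nullable, so param is not nullable.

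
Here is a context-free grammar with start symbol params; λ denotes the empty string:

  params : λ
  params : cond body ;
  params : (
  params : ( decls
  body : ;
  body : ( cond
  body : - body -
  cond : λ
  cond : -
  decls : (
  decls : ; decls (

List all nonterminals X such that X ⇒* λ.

Directly nullable (have an λ-production): params, cond.
No other nonterminal has a production whose RHS symbols are all nullable.

{ cond, params }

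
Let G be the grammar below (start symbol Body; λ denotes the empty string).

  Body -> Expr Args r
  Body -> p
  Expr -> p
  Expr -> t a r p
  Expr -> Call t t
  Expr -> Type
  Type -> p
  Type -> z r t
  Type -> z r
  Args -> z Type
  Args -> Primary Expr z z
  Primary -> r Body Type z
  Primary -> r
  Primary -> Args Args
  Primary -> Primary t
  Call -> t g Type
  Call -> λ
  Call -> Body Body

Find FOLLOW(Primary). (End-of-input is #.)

{ p, t, z }

In Args -> Primary Expr z z: add FIRST(Expr z z) = { p, t, z }.
In Primary -> Primary t: add FIRST(t) = { t }.
Union: FOLLOW(Primary) = { p, t, z }.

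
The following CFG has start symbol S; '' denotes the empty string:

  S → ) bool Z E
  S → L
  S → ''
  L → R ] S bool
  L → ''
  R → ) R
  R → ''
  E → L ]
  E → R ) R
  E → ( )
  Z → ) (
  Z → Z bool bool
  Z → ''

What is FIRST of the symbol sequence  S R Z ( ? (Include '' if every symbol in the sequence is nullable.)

{ (, ), ], bool }

Add FIRST(S)\{''} = { ), ] }; S is nullable, continue.
Add FIRST(R)\{''} = { ) }; R is nullable, continue.
Add FIRST(Z)\{''} = { ), bool }; Z is nullable, continue.
( is a terminal; add {(} and stop.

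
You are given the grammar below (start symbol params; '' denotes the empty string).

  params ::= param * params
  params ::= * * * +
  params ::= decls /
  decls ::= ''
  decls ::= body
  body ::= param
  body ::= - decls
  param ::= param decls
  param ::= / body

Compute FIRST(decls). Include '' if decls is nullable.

{ -, /, '' }

decls ::= '' contributes ''.
From decls ::= body: add FIRST(body) = { -, / }.
Union: FIRST(decls) = { -, /, '' }.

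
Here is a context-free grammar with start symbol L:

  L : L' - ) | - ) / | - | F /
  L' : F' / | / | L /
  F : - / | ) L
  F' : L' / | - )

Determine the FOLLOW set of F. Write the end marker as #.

In L : F /: add FIRST(/) = { / }.
Union: FOLLOW(F) = { / }.

{ / }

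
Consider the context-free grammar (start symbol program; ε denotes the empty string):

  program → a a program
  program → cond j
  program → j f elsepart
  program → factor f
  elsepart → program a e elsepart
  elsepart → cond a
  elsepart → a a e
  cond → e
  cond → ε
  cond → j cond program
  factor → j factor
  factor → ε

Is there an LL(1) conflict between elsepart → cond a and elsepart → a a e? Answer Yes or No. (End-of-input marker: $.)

Yes

FIRST(cond a) = { a, e, j } and FIRST(a a e) = { a }.
Both contain a, so the two alternatives are not disjoint — LL(1) conflict.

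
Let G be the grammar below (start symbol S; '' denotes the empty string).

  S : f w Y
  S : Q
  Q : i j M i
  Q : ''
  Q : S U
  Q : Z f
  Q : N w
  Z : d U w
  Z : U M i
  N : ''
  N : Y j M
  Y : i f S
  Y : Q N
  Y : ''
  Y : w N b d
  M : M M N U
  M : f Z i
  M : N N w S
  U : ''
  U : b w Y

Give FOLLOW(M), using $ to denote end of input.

{ $, b, d, f, i, j, w }

In Q : i j M i: add FIRST(i) = { i }.
In Z : U M i: add FIRST(i) = { i }.
In N : Y j M: M is at the end, add FOLLOW(N) = { $, b, d, f, i, j, w }.
In M : M M N U: add FIRST(M N U) = { b, d, f, i, j, w }.
In M : M M N U: add FIRST(N U)\{''} = { b, d, f, i, j, w }.
  Since N U is nullable, also add FOLLOW(M) = { $, b, d, f, i, j, w }.
Union: FOLLOW(M) = { $, b, d, f, i, j, w }.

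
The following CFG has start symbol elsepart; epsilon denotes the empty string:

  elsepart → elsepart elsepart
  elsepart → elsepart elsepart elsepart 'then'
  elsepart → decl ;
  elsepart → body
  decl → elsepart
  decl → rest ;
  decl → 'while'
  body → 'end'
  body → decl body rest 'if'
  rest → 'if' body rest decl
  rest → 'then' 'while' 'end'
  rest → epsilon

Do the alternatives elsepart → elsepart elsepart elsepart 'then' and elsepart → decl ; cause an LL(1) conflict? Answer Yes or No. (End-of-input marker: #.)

FIRST(elsepart elsepart elsepart 'then') = { 'end', 'if', 'then', 'while', ; } and FIRST(decl ;) = { 'end', 'if', 'then', 'while', ; }.
Both contain 'end', so the two alternatives are not disjoint — LL(1) conflict.

Yes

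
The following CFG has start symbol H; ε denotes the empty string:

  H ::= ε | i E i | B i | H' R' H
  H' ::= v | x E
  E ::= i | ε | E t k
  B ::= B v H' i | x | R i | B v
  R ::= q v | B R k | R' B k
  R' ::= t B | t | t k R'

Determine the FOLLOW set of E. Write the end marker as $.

{ i, t }

In H ::= i E i: add FIRST(i) = { i }.
In H' ::= x E: E is at the end, add FOLLOW(H') = { i, t }.
In E ::= E t k: add FIRST(t k) = { t }.
Union: FOLLOW(E) = { i, t }.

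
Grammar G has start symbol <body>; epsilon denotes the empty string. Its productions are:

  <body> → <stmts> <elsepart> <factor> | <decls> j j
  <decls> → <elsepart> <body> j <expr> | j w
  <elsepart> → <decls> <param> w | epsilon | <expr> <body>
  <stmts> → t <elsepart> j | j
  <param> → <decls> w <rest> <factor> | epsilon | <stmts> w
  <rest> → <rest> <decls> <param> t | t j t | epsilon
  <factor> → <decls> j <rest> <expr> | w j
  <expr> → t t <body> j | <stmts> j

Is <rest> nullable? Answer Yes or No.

Yes

<rest> has an epsilon-production, so <rest> ⇒ epsilon.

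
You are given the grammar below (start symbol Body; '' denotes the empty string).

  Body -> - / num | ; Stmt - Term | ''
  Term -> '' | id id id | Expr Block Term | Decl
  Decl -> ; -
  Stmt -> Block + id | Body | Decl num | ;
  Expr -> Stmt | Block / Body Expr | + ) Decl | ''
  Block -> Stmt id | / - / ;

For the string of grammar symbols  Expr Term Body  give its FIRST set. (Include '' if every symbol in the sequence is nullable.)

Add FIRST(Expr)\{''} = { +, -, /, ;, id }; Expr is nullable, continue.
Add FIRST(Term)\{''} = { +, -, /, ;, id }; Term is nullable, continue.
Add FIRST(Body)\{''} = { -, ; }; Body is nullable, continue.
Every symbol is nullable, so include ''.

{ +, -, /, ;, id, '' }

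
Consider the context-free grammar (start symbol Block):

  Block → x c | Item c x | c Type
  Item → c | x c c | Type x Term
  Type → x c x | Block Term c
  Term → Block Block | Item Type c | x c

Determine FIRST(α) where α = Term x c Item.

Add FIRST(Term) = { c, x }; Term is not nullable, stop.

{ c, x }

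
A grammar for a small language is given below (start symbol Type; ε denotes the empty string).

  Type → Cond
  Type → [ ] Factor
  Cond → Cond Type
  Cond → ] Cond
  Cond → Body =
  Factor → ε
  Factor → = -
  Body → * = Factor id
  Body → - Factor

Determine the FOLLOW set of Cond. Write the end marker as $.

In Type → Cond: Cond is at the end, add FOLLOW(Type) = { $, *, -, [, ] }.
In Cond → Cond Type: add FIRST(Type) = { *, -, [, ] }.
In Cond → ] Cond: Cond is at the end, add FOLLOW(Cond) = { $, *, -, [, ] }.
Union: FOLLOW(Cond) = { $, *, -, [, ] }.

{ $, *, -, [, ] }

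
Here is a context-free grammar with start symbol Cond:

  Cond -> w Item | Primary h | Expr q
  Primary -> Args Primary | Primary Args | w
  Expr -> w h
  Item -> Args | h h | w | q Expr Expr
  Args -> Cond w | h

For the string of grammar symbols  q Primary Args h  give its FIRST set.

q is a terminal; add {q} and stop.

{ q }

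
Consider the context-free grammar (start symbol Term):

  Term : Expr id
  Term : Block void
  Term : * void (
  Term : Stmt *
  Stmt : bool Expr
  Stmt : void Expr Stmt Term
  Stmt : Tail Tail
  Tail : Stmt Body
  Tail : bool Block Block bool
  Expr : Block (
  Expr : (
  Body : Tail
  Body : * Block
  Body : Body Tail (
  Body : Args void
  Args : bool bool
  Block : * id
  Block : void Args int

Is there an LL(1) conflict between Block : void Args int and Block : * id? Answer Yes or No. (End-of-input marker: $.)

FIRST(void Args int) = { void } and FIRST(* id) = { * }.
The FIRST sets are disjoint and neither alternative is nullable — no conflict.

No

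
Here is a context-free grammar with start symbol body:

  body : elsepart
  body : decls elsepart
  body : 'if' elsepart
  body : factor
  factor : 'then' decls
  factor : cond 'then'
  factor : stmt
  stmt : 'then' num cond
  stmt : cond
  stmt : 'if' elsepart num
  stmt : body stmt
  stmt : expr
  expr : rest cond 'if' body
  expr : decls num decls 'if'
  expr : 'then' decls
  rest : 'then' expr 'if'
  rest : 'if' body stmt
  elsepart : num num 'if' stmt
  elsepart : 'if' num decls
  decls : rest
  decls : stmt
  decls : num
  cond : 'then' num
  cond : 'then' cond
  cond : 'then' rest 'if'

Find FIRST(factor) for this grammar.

factor : 'then' decls contributes {'then'}.
From factor : cond 'then': add FIRST(cond) = { 'then' }.
From factor : stmt: add FIRST(stmt) = { 'if', 'then', num }.
Union: FIRST(factor) = { 'if', 'then', num }.

{ 'if', 'then', num }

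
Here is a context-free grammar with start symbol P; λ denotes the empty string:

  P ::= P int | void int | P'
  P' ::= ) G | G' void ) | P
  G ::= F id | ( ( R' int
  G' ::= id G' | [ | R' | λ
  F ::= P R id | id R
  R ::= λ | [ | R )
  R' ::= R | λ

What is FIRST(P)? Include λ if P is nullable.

From P ::= P int: add FIRST(P) = { ), [, id, void }.
P ::= void int contributes {void}.
From P ::= P': add FIRST(P') = { ), [, id, void }.
Union: FIRST(P) = { ), [, id, void }.

{ ), [, id, void }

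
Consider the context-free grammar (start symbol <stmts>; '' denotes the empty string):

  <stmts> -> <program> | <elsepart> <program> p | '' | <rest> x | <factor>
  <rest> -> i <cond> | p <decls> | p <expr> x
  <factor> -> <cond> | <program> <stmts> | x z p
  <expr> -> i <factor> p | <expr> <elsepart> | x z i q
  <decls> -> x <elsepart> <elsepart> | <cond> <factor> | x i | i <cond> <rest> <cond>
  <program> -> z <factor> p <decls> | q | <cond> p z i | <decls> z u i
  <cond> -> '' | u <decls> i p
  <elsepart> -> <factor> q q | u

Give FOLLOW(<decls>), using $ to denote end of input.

In <rest> -> p <decls>: <decls> is at the end, add FOLLOW(<rest>) = { $, i, p, q, u, x, z }.
In <program> -> z <factor> p <decls>: <decls> is at the end, add FOLLOW(<program>) = { $, i, p, q, u, x, z }.
In <program> -> <decls> z u i: add FIRST(z u i) = { z }.
In <cond> -> u <decls> i p: add FIRST(i p) = { i }.
Union: FOLLOW(<decls>) = { $, i, p, q, u, x, z }.

{ $, i, p, q, u, x, z }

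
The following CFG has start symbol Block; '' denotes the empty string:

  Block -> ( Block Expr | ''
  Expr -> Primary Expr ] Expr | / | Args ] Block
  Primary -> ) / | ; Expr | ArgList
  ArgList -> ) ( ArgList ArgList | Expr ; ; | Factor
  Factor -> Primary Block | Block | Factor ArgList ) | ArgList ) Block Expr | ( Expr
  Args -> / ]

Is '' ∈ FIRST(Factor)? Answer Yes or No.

Yes

Factor -> Primary Block and each of Primary, Block is nullable, so Factor ⇒* ''.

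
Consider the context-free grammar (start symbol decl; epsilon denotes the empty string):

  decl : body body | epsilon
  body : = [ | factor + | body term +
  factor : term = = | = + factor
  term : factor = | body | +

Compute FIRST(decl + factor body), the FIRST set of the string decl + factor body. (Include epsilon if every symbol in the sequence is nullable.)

Add FIRST(decl)\{epsilon} = { +, = }; decl is nullable, continue.
+ is a terminal; add {+} and stop.

{ +, = }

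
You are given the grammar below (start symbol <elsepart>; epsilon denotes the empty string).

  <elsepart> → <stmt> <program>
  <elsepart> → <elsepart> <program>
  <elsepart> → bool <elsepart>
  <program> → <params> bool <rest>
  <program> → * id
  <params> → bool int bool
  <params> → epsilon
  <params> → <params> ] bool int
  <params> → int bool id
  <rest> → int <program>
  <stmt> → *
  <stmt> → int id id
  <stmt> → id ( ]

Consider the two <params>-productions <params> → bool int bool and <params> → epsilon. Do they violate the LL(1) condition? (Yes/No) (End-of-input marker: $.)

Yes

FIRST(bool int bool) = { bool } and FIRST(epsilon) = { epsilon }.
The second alternative is nullable and FOLLOW(<params>) = { ], bool } shares bool with FIRST of the first — conflict.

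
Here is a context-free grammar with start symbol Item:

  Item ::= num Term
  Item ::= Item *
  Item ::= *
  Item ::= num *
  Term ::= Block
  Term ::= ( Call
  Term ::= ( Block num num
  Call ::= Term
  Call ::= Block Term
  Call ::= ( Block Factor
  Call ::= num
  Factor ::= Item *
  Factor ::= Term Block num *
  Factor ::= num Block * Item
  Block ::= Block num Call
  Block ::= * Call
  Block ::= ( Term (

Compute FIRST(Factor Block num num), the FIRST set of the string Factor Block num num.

{ (, *, num }

Add FIRST(Factor) = { (, *, num }; Factor is not nullable, stop.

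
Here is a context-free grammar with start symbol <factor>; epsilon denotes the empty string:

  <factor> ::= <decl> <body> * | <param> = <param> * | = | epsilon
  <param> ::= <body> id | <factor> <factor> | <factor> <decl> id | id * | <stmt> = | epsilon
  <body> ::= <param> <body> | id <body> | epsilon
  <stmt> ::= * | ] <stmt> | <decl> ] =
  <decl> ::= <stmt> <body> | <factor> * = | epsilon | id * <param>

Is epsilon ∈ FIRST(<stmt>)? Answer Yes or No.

No

Nullable nonterminals: <body>, <decl>, <factor>, <param>.
No production of <stmt> has an RHS whose symbols are all nullable, so <stmt> is not nullable.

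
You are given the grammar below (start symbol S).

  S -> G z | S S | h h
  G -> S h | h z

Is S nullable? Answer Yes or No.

No nonterminal in this grammar is nullable.
No production of S has an RHS whose symbols are all nullable, so S is not nullable.

No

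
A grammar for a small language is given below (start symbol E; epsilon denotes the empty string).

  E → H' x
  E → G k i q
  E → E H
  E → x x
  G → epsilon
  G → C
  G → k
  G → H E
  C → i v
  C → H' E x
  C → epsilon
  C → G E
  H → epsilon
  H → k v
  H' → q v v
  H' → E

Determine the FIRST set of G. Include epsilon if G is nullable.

G → epsilon contributes epsilon.
From G → C: add FIRST(C) = { i, k, q, x, epsilon } (including epsilon since C is nullable).
G → k contributes {k}.
From G → H E: H nullable, take FIRST(H) ∪ FIRST(E) = { i, k, q, x }.
Union: FIRST(G) = { i, k, q, x, epsilon }.

{ i, k, q, x, epsilon }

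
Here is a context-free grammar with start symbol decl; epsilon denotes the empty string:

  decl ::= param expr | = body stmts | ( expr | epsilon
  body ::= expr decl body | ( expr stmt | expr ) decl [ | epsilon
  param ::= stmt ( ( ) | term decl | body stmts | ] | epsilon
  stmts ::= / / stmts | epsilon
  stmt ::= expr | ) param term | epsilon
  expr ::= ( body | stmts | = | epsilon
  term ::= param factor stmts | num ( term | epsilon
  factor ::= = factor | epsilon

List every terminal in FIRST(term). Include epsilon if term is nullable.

From term ::= param factor stmts: param, factor, stmts nullable, take FIRST(param) ∪ FIRST(factor) ∪ FIRST(stmts) = { (, ), /, =, ], num }; also epsilon since the whole RHS is nullable.
term ::= num ( term contributes {num}.
term ::= epsilon contributes epsilon.
Union: FIRST(term) = { (, ), /, =, ], num, epsilon }.

{ (, ), /, =, ], num, epsilon }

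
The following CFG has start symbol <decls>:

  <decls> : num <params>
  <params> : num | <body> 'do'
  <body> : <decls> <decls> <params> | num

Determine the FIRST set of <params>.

{ num }

<params> : num contributes {num}.
From <params> : <body> 'do': add FIRST(<body>) = { num }.
Union: FIRST(<params>) = { num }.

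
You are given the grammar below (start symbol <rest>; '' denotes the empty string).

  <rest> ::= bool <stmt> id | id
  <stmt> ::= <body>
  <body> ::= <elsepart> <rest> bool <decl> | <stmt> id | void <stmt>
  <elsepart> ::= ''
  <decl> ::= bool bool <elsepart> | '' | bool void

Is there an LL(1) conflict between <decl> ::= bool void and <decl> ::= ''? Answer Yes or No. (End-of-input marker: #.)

No

FIRST(bool void) = { bool } and FIRST('') = { '' }.
The second is nullable but FOLLOW(<decl>) = { id } is disjoint from FIRST of the first.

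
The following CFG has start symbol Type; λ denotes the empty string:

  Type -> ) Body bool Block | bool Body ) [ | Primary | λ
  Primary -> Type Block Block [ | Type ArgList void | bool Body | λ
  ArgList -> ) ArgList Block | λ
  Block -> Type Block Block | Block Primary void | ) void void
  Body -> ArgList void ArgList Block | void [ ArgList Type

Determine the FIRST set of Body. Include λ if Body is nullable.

{ ), void }

From Body -> ArgList void ArgList Block: ArgList nullable, take FIRST(ArgList) ∪ {void} = { ), void }.
Body -> void [ ArgList Type contributes {void}.
Union: FIRST(Body) = { ), void }.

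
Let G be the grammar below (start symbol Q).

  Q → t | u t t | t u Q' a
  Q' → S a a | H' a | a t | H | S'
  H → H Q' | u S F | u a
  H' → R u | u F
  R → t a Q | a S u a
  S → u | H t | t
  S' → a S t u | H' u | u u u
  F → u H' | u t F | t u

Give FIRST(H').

{ a, t, u }

From H' → R u: add FIRST(R) = { a, t }.
H' → u F contributes {u}.
Union: FIRST(H') = { a, t, u }.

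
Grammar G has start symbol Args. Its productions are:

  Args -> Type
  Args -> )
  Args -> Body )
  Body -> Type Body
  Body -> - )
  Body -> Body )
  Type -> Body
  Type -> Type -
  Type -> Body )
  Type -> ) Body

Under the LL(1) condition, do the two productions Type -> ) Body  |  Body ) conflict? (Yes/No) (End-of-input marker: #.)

Yes

FIRST() Body) = { ) } and FIRST(Body )) = { ), - }.
Both contain ), so the two alternatives are not disjoint — LL(1) conflict.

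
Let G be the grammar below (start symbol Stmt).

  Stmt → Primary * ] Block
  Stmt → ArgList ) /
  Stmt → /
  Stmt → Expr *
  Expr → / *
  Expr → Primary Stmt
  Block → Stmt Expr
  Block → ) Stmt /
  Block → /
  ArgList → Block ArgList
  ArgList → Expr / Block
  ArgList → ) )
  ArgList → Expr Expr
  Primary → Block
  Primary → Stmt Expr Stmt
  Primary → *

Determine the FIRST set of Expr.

{ ), *, / }

Expr → / * contributes {/}.
From Expr → Primary Stmt: add FIRST(Primary) = { ), *, / }.
Union: FIRST(Expr) = { ), *, / }.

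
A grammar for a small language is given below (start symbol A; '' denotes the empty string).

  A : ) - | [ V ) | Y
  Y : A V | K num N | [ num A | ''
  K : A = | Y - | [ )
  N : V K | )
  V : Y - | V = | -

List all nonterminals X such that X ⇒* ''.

Directly nullable (have an ''-production): Y.
A : Y with every symbol nullable, so A is nullable.
No other nonterminal has a production whose RHS symbols are all nullable.

{ A, Y }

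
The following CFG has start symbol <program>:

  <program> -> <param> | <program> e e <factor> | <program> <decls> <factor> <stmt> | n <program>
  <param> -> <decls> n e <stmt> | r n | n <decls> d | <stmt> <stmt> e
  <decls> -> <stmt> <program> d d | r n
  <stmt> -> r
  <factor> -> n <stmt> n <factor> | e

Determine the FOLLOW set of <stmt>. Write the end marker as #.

In <program> -> <program> <decls> <factor> <stmt>: <stmt> is at the end, add FOLLOW(<program>) = { #, d, e, r }.
In <param> -> <decls> n e <stmt>: <stmt> is at the end, add FOLLOW(<param>) = { #, d, e, r }.
In <param> -> <stmt> <stmt> e: add FIRST(<stmt> e) = { r }.
In <param> -> <stmt> <stmt> e: add FIRST(e) = { e }.
In <decls> -> <stmt> <program> d d: add FIRST(<program> d d) = { n, r }.
In <factor> -> n <stmt> n <factor>: add FIRST(n <factor>) = { n }.
Union: FOLLOW(<stmt>) = { #, d, e, n, r }.

{ #, d, e, n, r }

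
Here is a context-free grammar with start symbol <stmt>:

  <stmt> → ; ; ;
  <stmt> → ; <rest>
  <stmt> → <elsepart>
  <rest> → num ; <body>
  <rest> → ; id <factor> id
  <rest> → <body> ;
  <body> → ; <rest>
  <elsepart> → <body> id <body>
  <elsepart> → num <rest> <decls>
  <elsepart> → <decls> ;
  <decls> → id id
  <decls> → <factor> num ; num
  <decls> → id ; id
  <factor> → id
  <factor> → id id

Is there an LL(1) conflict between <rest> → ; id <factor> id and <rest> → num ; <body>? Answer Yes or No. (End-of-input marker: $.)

FIRST(; id <factor> id) = { ; } and FIRST(num ; <body>) = { num }.
The FIRST sets are disjoint and neither alternative is nullable — no conflict.

No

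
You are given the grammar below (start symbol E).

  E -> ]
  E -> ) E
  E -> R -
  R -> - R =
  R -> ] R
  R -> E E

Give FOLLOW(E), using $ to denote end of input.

{ $, ), -, =, ] }

E is the start symbol, so $ ∈ FOLLOW(E).
In E -> ) E: E is at the end, add FOLLOW(E) = { $, ), -, =, ] }.
In R -> E E: add FIRST(E) = { ), -, ] }.
In R -> E E: E is at the end, add FOLLOW(R) = { -, = }.
Union: FOLLOW(E) = { $, ), -, =, ] }.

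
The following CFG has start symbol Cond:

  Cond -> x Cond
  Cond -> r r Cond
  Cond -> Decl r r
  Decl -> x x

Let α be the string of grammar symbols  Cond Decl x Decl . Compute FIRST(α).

{ r, x }

Add FIRST(Cond) = { r, x }; Cond is not nullable, stop.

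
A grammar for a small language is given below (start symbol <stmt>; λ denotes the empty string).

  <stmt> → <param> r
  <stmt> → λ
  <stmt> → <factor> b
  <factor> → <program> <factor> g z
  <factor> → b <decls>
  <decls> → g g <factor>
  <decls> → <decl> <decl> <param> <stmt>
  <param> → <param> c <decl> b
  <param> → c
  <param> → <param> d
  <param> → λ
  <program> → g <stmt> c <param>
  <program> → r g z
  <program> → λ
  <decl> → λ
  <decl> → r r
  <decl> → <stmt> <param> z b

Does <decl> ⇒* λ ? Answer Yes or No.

Yes

<decl> has an λ-production, so <decl> ⇒ λ.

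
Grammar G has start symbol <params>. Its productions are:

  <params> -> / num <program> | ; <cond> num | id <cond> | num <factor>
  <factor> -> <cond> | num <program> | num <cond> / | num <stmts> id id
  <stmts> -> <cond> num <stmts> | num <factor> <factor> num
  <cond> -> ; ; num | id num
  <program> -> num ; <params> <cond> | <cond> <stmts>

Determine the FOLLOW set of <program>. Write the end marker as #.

{ #, ;, id, num }

In <params> -> / num <program>: <program> is at the end, add FOLLOW(<params>) = { #, ;, id }.
In <factor> -> num <program>: <program> is at the end, add FOLLOW(<factor>) = { #, ;, id, num }.
Union: FOLLOW(<program>) = { #, ;, id, num }.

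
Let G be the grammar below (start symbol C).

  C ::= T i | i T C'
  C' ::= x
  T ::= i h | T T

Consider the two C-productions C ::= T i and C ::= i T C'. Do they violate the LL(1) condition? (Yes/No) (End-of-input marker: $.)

Yes

FIRST(T i) = { i } and FIRST(i T C') = { i }.
Both contain i, so the two alternatives are not disjoint — LL(1) conflict.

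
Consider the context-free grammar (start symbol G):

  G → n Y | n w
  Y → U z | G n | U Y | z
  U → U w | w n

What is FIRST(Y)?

From Y → U z: add FIRST(U) = { w }.
From Y → G n: add FIRST(G) = { n }.
From Y → U Y: add FIRST(U) = { w }.
Y → z contributes {z}.
Union: FIRST(Y) = { n, w, z }.

{ n, w, z }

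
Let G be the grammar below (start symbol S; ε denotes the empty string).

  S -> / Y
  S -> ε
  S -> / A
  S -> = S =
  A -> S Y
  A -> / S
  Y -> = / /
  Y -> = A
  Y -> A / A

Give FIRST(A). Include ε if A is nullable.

{ /, = }

From A -> S Y: S nullable, take FIRST(S) ∪ FIRST(Y) = { /, = }.
A -> / S contributes {/}.
Union: FIRST(A) = { /, = }.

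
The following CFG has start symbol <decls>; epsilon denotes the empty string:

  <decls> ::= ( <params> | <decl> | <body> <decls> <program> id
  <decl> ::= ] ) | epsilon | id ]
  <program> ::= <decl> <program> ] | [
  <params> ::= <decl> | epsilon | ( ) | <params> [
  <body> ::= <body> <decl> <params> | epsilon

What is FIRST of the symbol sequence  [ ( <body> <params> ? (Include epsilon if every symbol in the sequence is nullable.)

{ [ }

[ is a terminal; add {[} and stop.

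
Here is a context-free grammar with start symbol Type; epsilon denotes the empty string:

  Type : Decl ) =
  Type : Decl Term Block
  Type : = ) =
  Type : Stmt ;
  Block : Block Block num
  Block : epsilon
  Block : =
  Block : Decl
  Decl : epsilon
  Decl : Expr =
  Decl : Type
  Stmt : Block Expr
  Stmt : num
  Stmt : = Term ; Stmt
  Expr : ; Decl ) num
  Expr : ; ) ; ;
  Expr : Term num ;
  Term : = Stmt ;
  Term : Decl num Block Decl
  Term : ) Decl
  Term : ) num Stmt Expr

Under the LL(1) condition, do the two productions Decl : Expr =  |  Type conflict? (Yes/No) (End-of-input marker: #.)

FIRST(Expr =) = { ), ;, =, num } and FIRST(Type) = { ), ;, =, num }.
Both contain ), so the two alternatives are not disjoint — LL(1) conflict.

Yes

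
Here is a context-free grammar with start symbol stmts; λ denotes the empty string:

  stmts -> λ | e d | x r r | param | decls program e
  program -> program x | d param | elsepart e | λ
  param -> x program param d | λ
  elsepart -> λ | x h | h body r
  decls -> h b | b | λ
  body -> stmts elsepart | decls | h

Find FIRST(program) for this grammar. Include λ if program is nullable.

From program -> program x: program nullable, take FIRST(program) ∪ {x} = { d, e, h, x }.
program -> d param contributes {d}.
From program -> elsepart e: elsepart nullable, take FIRST(elsepart) ∪ {e} = { e, h, x }.
program -> λ contributes λ.
Union: FIRST(program) = { d, e, h, x, λ }.

{ d, e, h, x, λ }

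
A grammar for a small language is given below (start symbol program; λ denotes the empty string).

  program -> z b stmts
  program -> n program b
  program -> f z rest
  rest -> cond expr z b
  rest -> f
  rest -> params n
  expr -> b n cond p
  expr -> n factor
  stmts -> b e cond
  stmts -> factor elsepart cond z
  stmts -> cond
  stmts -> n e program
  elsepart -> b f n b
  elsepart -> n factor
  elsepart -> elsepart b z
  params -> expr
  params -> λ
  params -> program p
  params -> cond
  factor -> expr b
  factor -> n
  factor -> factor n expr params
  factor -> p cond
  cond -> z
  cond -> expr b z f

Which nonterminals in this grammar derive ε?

Directly nullable (have an λ-production): params.
No other nonterminal has a production whose RHS symbols are all nullable.

{ params }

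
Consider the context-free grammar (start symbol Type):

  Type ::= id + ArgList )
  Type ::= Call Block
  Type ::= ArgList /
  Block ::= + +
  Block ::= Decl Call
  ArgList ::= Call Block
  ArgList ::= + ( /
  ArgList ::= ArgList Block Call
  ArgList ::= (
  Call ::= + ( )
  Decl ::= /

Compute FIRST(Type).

{ (, +, id }

Type ::= id + ArgList ) contributes {id}.
From Type ::= Call Block: add FIRST(Call) = { + }.
From Type ::= ArgList /: add FIRST(ArgList) = { (, + }.
Union: FIRST(Type) = { (, +, id }.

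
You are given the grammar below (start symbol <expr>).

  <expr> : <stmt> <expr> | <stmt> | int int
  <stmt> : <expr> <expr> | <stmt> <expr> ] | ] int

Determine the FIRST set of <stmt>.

{ ], int }

From <stmt> : <expr> <expr>: add FIRST(<expr>) = { ], int }.
From <stmt> : <stmt> <expr> ]: add FIRST(<stmt>) = { ], int }.
<stmt> : ] int contributes {]}.
Union: FIRST(<stmt>) = { ], int }.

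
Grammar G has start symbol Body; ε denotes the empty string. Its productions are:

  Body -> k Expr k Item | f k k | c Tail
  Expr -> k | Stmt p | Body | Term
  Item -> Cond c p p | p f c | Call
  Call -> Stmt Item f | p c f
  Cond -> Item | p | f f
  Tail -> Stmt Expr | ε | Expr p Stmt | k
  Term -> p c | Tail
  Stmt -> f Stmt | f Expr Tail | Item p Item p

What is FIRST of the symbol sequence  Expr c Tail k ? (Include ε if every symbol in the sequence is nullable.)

Add FIRST(Expr)\{ε} = { c, f, k, p }; Expr is nullable, continue.
c is a terminal; add {c} and stop.

{ c, f, k, p }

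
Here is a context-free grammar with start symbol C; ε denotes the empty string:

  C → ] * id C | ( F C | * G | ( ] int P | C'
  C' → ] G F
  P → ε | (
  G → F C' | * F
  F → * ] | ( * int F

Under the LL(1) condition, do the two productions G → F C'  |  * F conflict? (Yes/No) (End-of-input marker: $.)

FIRST(F C') = { (, * } and FIRST(* F) = { * }.
Both contain *, so the two alternatives are not disjoint — LL(1) conflict.

Yes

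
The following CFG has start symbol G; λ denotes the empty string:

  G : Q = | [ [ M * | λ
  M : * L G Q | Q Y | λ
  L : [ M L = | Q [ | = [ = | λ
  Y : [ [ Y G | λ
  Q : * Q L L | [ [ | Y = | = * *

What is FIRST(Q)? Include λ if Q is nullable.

{ *, =, [ }

Q : * Q L L contributes {*}.
Q : [ [ contributes {[}.
From Q : Y =: Y nullable, take FIRST(Y) ∪ {=} = { =, [ }.
Q : = * * contributes {=}.
Union: FIRST(Q) = { *, =, [ }.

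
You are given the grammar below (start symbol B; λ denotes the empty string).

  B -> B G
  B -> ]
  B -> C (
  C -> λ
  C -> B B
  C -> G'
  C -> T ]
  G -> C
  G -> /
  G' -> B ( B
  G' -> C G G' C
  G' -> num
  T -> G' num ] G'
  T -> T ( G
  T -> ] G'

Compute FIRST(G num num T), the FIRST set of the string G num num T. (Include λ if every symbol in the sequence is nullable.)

{ (, /, ], num }

Add FIRST(G)\{λ} = { (, /, ], num }; G is nullable, continue.
num is a terminal; add {num} and stop.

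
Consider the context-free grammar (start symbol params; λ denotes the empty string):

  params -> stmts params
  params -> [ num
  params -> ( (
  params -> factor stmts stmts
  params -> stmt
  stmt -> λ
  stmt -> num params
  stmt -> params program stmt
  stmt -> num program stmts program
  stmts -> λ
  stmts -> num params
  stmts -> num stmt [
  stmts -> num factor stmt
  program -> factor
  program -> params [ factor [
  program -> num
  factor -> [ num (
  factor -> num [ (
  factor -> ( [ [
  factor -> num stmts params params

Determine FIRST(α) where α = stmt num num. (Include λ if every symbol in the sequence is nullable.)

{ (, [, num }

Add FIRST(stmt)\{λ} = { (, [, num }; stmt is nullable, continue.
num is a terminal; add {num} and stop.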